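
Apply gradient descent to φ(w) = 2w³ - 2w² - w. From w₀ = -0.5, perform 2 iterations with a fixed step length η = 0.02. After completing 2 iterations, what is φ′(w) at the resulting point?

φ′(w) = 6w² - 4w - 1
w₁ = -0.5 − 0.02·2.5 = -0.55
w₂ = -0.55 − 0.02·3.015 = -0.6103
φ′(w) at (-0.6103) = 3.67599654

3.67599654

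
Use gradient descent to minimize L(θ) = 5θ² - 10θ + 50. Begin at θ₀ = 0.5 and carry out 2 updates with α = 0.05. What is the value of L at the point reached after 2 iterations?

45.078125

L′(θ) = 10θ - 10
Step 1: L′(0.5) = -5; θ₁ = 0.5 − 0.05·(-5) = 0.75
Step 2: L′(0.75) = -2.5; θ₂ = 0.75 − 0.05·(-2.5) = 0.875
L(0.875) = 45.078125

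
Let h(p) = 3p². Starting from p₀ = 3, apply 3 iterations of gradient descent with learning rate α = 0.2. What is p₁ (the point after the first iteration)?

-0.6

h′(p) = 6p
Step 1: h′(3) = 18; p₁ = 3 − 0.2·18 = -0.6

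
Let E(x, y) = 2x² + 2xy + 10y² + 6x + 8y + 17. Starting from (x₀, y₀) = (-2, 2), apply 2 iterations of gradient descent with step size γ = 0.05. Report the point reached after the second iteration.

∇E = (4x + 2y + 6, 2x + 20y + 8)
(x₁, y₁) = (-2, 2) − 0.05·(2, 44) = (-2.1, -0.2)
(x₂, y₂) = (-2.1, -0.2) − 0.05·(-2.8, -0.2) = (-1.96, -0.19)

(-1.96, -0.19)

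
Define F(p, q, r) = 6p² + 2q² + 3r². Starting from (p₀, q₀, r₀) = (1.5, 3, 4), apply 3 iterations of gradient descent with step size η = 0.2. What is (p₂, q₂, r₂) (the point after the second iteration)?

(2.94, 0.12, 0.16)

∇F = (12p, 4q, 6r)
Step 1: at (1.5, 3, 4), ∇F = (18, 12, 24) → (1.5, 3, 4) − 0.2·(18, 12, 24) = (-2.1, 0.6, -0.8)
Step 2: at (-2.1, 0.6, -0.8), ∇F = (-25.2, 2.4, -4.8) → (-2.1, 0.6, -0.8) − 0.2·(-25.2, 2.4, -4.8) = (2.94, 0.12, 0.16)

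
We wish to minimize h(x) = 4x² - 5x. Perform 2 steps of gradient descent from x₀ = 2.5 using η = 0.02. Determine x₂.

1.948

h′(x) = 8x - 5
Step 1: h′(2.5) = 15; x₁ = 2.5 − 0.02·15 = 2.2
Step 2: h′(2.2) = 12.6; x₂ = 2.2 − 0.02·12.6 = 1.948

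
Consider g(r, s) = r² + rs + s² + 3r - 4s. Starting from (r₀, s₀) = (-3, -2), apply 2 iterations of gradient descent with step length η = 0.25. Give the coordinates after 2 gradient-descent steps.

(-1.8125, 1.8125)

∇g = (2r + s + 3, r + 2s - 4)
Step 1: at (-3, -2), ∇g = (-5, -11) → (-3, -2) − 0.25·(-5, -11) = (-1.75, 0.75)
Step 2: at (-1.75, 0.75), ∇g = (0.25, -4.25) → (-1.75, 0.75) − 0.25·(0.25, -4.25) = (-1.8125, 1.8125)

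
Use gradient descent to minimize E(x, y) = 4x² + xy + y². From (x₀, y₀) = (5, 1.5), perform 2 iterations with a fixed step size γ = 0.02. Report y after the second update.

∇E = (8x + y, x + 2y)
Step 1: at (5, 1.5), ∇E = (41.5, 8) → (5, 1.5) − 0.02·(41.5, 8) = (4.17, 1.34)
Step 2: at (4.17, 1.34), ∇E = (34.7, 6.85) → (4.17, 1.34) − 0.02·(34.7, 6.85) = (3.476, 1.203)
y = 1.203

1.203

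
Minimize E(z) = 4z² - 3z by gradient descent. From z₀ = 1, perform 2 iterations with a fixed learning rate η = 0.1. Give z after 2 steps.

E′(z) = 8z - 3
z₁ = 1 − 0.1·5 = 0.5
z₂ = 0.5 − 0.1·1 = 0.4

0.4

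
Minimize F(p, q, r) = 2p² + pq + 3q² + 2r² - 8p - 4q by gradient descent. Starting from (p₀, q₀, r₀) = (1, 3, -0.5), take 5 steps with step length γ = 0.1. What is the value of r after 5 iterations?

-0.03888

∇F = (4p + q - 8, p + 6q - 4, 4r)
(p₁, q₁, r₁) = (1, 3, -0.5) − 0.1·(-1, 15, -2) = (1.1, 1.5, -0.3)
(p₂, q₂, r₂) = (1.1, 1.5, -0.3) − 0.1·(-2.1, 6.1, -1.2) = (1.31, 0.89, -0.18)
(p₃, q₃, r₃) = (1.31, 0.89, -0.18) − 0.1·(-1.87, 2.65, -0.72) = (1.497, 0.625, -0.108)
(p₄, q₄, r₄) = (1.497, 0.625, -0.108) − 0.1·(-1.387, 1.247, -0.432) = (1.6357, 0.5003, -0.0648)
(p₅, q₅, r₅) = (1.6357, 0.5003, -0.0648) − 0.1·(-0.9569, 0.6375, -0.2592) = (1.73139, 0.43655, -0.03888)
r = -0.03888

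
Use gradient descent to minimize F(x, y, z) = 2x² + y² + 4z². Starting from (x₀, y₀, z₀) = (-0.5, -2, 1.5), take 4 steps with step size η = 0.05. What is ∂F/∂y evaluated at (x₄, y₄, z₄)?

∇F = (4x, 2y, 8z)
Step 1: at (-0.5, -2, 1.5), ∇F = (-2, -4, 12) → (-0.5, -2, 1.5) − 0.05·(-2, -4, 12) = (-0.4, -1.8, 0.9)
Step 2: at (-0.4, -1.8, 0.9), ∇F = (-1.6, -3.6, 7.2) → (-0.4, -1.8, 0.9) − 0.05·(-1.6, -3.6, 7.2) = (-0.32, -1.62, 0.54)
Step 3: at (-0.32, -1.62, 0.54), ∇F = (-1.28, -3.24, 4.32) → (-0.32, -1.62, 0.54) − 0.05·(-1.28, -3.24, 4.32) = (-0.256, -1.458, 0.324)
Step 4: at (-0.256, -1.458, 0.324), ∇F = (-1.024, -2.916, 2.592) → (-0.256, -1.458, 0.324) − 0.05·(-1.024, -2.916, 2.592) = (-0.2048, -1.3122, 0.1944)
∂F/∂y at (-0.2048, -1.3122, 0.1944) = -2.6244

-2.6244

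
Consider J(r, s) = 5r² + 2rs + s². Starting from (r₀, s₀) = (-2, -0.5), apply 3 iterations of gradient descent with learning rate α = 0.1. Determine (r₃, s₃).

(0.004, -0.016)

∇J = (10r + 2s, 2r + 2s)
(r₁, s₁) = (-2, -0.5) − 0.1·(-21, -5) = (0.1, 0)
(r₂, s₂) = (0.1, 0) − 0.1·(1, 0.2) = (0, -0.02)
(r₃, s₃) = (0, -0.02) − 0.1·(-0.04, -0.04) = (0.004, -0.016)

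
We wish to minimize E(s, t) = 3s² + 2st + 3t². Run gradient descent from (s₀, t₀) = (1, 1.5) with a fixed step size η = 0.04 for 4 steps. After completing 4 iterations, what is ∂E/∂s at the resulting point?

1.64026624

∇E = (6s + 2t, 2s + 6t)
Step 1: at (1, 1.5), ∇E = (9, 11) → (1, 1.5) − 0.04·(9, 11) = (0.64, 1.06)
Step 2: at (0.64, 1.06), ∇E = (5.96, 7.64) → (0.64, 1.06) − 0.04·(5.96, 7.64) = (0.4016, 0.7544)
Step 3: at (0.4016, 0.7544), ∇E = (3.9184, 5.3296) → (0.4016, 0.7544) − 0.04·(3.9184, 5.3296) = (0.244864, 0.541216)
Step 4: at (0.244864, 0.541216), ∇E = (2.551616, 3.737024) → (0.244864, 0.541216) − 0.04·(2.551616, 3.737024) = (0.14279936, 0.39173504)
∂E/∂s at (0.14279936, 0.39173504) = 1.64026624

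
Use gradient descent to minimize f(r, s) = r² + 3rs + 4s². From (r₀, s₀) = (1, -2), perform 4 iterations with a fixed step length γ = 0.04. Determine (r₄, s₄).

∇f = (2r + 3s, 3r + 8s)
Step 1: at (1, -2), ∇f = (-4, -13) → (1, -2) − 0.04·(-4, -13) = (1.16, -1.48)
Step 2: at (1.16, -1.48), ∇f = (-2.12, -8.36) → (1.16, -1.48) − 0.04·(-2.12, -8.36) = (1.2448, -1.1456)
Step 3: at (1.2448, -1.1456), ∇f = (-0.9472, -5.4304) → (1.2448, -1.1456) − 0.04·(-0.9472, -5.4304) = (1.282688, -0.928384)
Step 4: at (1.282688, -0.928384), ∇f = (-0.219776, -3.579008) → (1.282688, -0.928384) − 0.04·(-0.219776, -3.579008) = (1.29147904, -0.78522368)

(1.29147904, -0.78522368)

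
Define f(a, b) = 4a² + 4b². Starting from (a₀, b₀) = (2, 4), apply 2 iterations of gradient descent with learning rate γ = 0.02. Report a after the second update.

∇f = (8a, 8b)
(a₁, b₁) = (2, 4) − 0.02·(16, 32) = (1.68, 3.36)
(a₂, b₂) = (1.68, 3.36) − 0.02·(13.44, 26.88) = (1.4112, 2.8224)
a = 1.4112

1.4112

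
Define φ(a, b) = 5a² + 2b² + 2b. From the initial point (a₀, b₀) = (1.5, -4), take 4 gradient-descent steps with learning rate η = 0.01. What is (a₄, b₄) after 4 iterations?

(0.98415, -3.47271296)

∇φ = (10a, 4b + 2)
Step 1: at (1.5, -4), ∇φ = (15, -14) → (1.5, -4) − 0.01·(15, -14) = (1.35, -3.86)
Step 2: at (1.35, -3.86), ∇φ = (13.5, -13.44) → (1.35, -3.86) − 0.01·(13.5, -13.44) = (1.215, -3.7256)
Step 3: at (1.215, -3.7256), ∇φ = (12.15, -12.9024) → (1.215, -3.7256) − 0.01·(12.15, -12.9024) = (1.0935, -3.596576)
Step 4: at (1.0935, -3.596576), ∇φ = (10.935, -12.386304) → (1.0935, -3.596576) − 0.01·(10.935, -12.386304) = (0.98415, -3.47271296)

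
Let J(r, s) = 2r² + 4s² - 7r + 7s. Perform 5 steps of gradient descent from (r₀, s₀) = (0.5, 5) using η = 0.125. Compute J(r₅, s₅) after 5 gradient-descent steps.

∇J = (4r - 7, 8s + 7)
Step 1: at (0.5, 5), ∇J = (-5, 47) → (0.5, 5) − 0.125·(-5, 47) = (1.125, -0.875)
Step 2: at (1.125, -0.875), ∇J = (-2.5, 0) → (1.125, -0.875) − 0.125·(-2.5, 0) = (1.4375, -0.875)
Step 3: at (1.4375, -0.875), ∇J = (-1.25, 0) → (1.4375, -0.875) − 0.125·(-1.25, 0) = (1.59375, -0.875)
Step 4: at (1.59375, -0.875), ∇J = (-0.625, 0) → (1.59375, -0.875) − 0.125·(-0.625, 0) = (1.671875, -0.875)
Step 5: at (1.671875, -0.875), ∇J = (-0.3125, 0) → (1.671875, -0.875) − 0.125·(-0.3125, 0) = (1.7109375, -0.875)
J(1.7109375, -0.875) = -9.1844482421875

-9.1844482421875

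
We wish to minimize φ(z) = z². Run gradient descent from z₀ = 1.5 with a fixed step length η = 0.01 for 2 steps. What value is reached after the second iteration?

1.4406

φ′(z) = 2z
z₁ = 1.5 − 0.01·3 = 1.47
z₂ = 1.47 − 0.01·2.94 = 1.4406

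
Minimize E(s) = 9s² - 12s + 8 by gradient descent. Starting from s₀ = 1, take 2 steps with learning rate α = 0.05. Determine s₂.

0.67

E′(s) = 18s - 12
s₁ = 1 − 0.05·6 = 0.7
s₂ = 0.7 − 0.05·0.6 = 0.67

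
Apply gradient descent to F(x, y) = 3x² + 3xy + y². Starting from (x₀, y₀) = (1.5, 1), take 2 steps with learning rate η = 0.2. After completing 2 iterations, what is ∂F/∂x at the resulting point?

3.24

∇F = (6x + 3y, 3x + 2y)
Step 1: at (1.5, 1), ∇F = (12, 6.5) → (1.5, 1) − 0.2·(12, 6.5) = (-0.9, -0.3)
Step 2: at (-0.9, -0.3), ∇F = (-6.3, -3.3) → (-0.9, -0.3) − 0.2·(-6.3, -3.3) = (0.36, 0.36)
∂F/∂x at (0.36, 0.36) = 3.24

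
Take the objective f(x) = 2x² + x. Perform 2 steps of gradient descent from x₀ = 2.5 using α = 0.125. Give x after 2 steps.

f′(x) = 4x + 1
x₁ = 2.5 − 0.125·11 = 1.125
x₂ = 1.125 − 0.125·5.5 = 0.4375

0.4375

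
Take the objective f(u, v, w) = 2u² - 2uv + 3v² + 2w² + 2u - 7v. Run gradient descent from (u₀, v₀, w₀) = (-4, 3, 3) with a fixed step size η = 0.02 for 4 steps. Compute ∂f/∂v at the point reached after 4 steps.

∇f = (4u - 2v + 2, -2u + 6v - 7, 4w)
Step 1: at (-4, 3, 3), ∇f = (-20, 19, 12) → (-4, 3, 3) − 0.02·(-20, 19, 12) = (-3.6, 2.62, 2.76)
Step 2: at (-3.6, 2.62, 2.76), ∇f = (-17.64, 15.92, 11.04) → (-3.6, 2.62, 2.76) − 0.02·(-17.64, 15.92, 11.04) = (-3.2472, 2.3016, 2.5392)
Step 3: at (-3.2472, 2.3016, 2.5392), ∇f = (-15.592, 13.304, 10.1568) → (-3.2472, 2.3016, 2.5392) − 0.02·(-15.592, 13.304, 10.1568) = (-2.93536, 2.03552, 2.336064)
Step 4: at (-2.93536, 2.03552, 2.336064), ∇f = (-13.81248, 11.08384, 9.344256) → (-2.93536, 2.03552, 2.336064) − 0.02·(-13.81248, 11.08384, 9.344256) = (-2.6591104, 1.8138432, 2.14917888)
∂f/∂v at (-2.6591104, 1.8138432, 2.14917888) = 9.20128

9.20128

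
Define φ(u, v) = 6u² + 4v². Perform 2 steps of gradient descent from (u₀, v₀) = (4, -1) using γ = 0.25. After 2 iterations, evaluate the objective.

1540

∇φ = (12u, 8v)
Step 1: at (4, -1), ∇φ = (48, -8) → (4, -1) − 0.25·(48, -8) = (-8, 1)
Step 2: at (-8, 1), ∇φ = (-96, 8) → (-8, 1) − 0.25·(-96, 8) = (16, -1)
φ(16, -1) = 1540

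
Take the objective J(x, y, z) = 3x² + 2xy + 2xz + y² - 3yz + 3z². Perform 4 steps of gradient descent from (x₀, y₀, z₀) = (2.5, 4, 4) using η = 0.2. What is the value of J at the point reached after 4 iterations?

∇J = (6x + 2y + 2z, 2x + 2y - 3z, 2x - 3y + 6z)
(x₁, y₁, z₁) = (2.5, 4, 4) − 0.2·(31, 1, 17) = (-3.7, 3.8, 0.6)
(x₂, y₂, z₂) = (-3.7, 3.8, 0.6) − 0.2·(-13.4, -1.6, -15.2) = (-1.02, 4.12, 3.64)
(x₃, y₃, z₃) = (-1.02, 4.12, 3.64) − 0.2·(9.4, -4.72, 7.44) = (-2.9, 5.064, 2.152)
(x₄, y₄, z₄) = (-2.9, 5.064, 2.152) − 0.2·(-2.968, -2.128, -8.08) = (-2.3064, 5.4896, 3.768)
J(-2.3064, 5.4896, 3.768) = -16.07027264

-16.07027264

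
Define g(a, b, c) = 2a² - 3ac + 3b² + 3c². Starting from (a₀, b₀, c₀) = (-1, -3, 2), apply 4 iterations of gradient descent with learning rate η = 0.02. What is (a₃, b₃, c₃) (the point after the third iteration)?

(-0.4964, -2.044416, 1.2362)

∇g = (4a - 3c, 6b, -3a + 6c)
Step 1: at (-1, -3, 2), ∇g = (-10, -18, 15) → (-1, -3, 2) − 0.02·(-10, -18, 15) = (-0.8, -2.64, 1.7)
Step 2: at (-0.8, -2.64, 1.7), ∇g = (-8.3, -15.84, 12.6) → (-0.8, -2.64, 1.7) − 0.02·(-8.3, -15.84, 12.6) = (-0.634, -2.3232, 1.448)
Step 3: at (-0.634, -2.3232, 1.448), ∇g = (-6.88, -13.9392, 10.59) → (-0.634, -2.3232, 1.448) − 0.02·(-6.88, -13.9392, 10.59) = (-0.4964, -2.044416, 1.2362)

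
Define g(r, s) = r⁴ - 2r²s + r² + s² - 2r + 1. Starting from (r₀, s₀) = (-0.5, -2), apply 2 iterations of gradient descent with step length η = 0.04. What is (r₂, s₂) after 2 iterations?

∇g = (4r³ - 4rs + 2r - 2, -2r² + 2s)
Step 1: at (-0.5, -2), ∇g = (-7.5, -4.5) → (-0.5, -2) − 0.04·(-7.5, -4.5) = (-0.2, -1.82)
Step 2: at (-0.2, -1.82), ∇g = (-3.888, -3.72) → (-0.2, -1.82) − 0.04·(-3.888, -3.72) = (-0.04448, -1.6712)

(-0.04448, -1.6712)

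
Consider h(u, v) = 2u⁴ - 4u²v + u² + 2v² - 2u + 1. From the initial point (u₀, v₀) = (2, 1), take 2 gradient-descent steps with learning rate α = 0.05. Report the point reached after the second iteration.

∇h = (8u³ - 8uv + 2u - 2, -4u² + 4v)
Step 1: at (2, 1), ∇h = (50, -12) → (2, 1) − 0.05·(50, -12) = (-0.5, 1.6)
Step 2: at (-0.5, 1.6), ∇h = (2.4, 5.4) → (-0.5, 1.6) − 0.05·(2.4, 5.4) = (-0.62, 1.33)

(-0.62, 1.33)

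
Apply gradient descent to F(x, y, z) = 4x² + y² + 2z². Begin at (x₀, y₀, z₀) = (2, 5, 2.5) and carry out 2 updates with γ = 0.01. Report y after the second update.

4.802

∇F = (8x, 2y, 4z)
(x₁, y₁, z₁) = (2, 5, 2.5) − 0.01·(16, 10, 10) = (1.84, 4.9, 2.4)
(x₂, y₂, z₂) = (1.84, 4.9, 2.4) − 0.01·(14.72, 9.8, 9.6) = (1.6928, 4.802, 2.304)
y = 4.802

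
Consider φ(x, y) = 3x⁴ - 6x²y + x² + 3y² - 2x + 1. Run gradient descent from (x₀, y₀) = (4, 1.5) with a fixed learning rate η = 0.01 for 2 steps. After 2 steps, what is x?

-0.49325504

∇φ = (12x³ - 12xy + 2x - 2, -6x² + 6y)
Step 1: at (4, 1.5), ∇φ = (702, -87) → (4, 1.5) − 0.01·(702, -87) = (-3.02, 2.37)
Step 2: at (-3.02, 2.37), ∇φ = (-252.674496, -40.5024) → (-3.02, 2.37) − 0.01·(-252.674496, -40.5024) = (-0.49325504, 2.775024)
x = -0.49325504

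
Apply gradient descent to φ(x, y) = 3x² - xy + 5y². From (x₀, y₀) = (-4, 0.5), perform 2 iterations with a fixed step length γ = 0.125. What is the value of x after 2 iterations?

-0.3125

∇φ = (6x - y, -x + 10y)
(x₁, y₁) = (-4, 0.5) − 0.125·(-24.5, 9) = (-0.9375, -0.625)
(x₂, y₂) = (-0.9375, -0.625) − 0.125·(-5, -5.3125) = (-0.3125, 0.0390625)
x = -0.3125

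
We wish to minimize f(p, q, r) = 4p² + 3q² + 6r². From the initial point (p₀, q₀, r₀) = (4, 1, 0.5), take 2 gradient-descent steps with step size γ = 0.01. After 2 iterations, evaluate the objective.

∇f = (8p, 6q, 12r)
(p₁, q₁, r₁) = (4, 1, 0.5) − 0.01·(32, 6, 6) = (3.68, 0.94, 0.44)
(p₂, q₂, r₂) = (3.68, 0.94, 0.44) − 0.01·(29.44, 5.64, 5.28) = (3.3856, 0.8836, 0.3872)
f(3.3856, 0.8836, 0.3872) = 49.09093936

49.09093936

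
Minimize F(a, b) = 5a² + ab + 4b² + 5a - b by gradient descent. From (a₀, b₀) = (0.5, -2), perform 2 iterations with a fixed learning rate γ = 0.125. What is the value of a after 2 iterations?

-0.5078125

∇F = (10a + b + 5, a + 8b - 1)
Step 1: at (0.5, -2), ∇F = (8, -16.5) → (0.5, -2) − 0.125·(8, -16.5) = (-0.5, 0.0625)
Step 2: at (-0.5, 0.0625), ∇F = (0.0625, -1) → (-0.5, 0.0625) − 0.125·(0.0625, -1) = (-0.5078125, 0.1875)
a = -0.5078125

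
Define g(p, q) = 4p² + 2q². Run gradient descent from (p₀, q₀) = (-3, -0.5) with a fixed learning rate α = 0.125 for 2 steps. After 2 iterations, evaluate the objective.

∇g = (8p, 4q)
Step 1: at (-3, -0.5), ∇g = (-24, -2) → (-3, -0.5) − 0.125·(-24, -2) = (0, -0.25)
Step 2: at (0, -0.25), ∇g = (0, -1) → (0, -0.25) − 0.125·(0, -1) = (0, -0.125)
g(0, -0.125) = 0.03125

0.03125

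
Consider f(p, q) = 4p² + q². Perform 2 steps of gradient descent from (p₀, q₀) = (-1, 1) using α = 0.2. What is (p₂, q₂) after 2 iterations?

∇f = (8p, 2q)
(p₁, q₁) = (-1, 1) − 0.2·(-8, 2) = (0.6, 0.6)
(p₂, q₂) = (0.6, 0.6) − 0.2·(4.8, 1.2) = (-0.36, 0.36)

(-0.36, 0.36)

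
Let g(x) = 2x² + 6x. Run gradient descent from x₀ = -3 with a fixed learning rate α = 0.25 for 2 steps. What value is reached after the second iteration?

g′(x) = 4x + 6
x₁ = -3 − 0.25·(-6) = -1.5
x₂ = -1.5 − 0.25·0 = -1.5

-1.5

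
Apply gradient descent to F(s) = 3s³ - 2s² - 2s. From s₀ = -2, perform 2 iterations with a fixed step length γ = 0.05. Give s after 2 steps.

-12.3845

F′(s) = 9s² - 4s - 2
s₁ = -2 − 0.05·42 = -4.1
s₂ = -4.1 − 0.05·165.69 = -12.3845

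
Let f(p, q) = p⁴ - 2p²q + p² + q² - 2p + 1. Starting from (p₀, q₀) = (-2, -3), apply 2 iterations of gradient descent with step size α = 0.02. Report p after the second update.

-0.48910592

∇f = (4p³ - 4pq + 2p - 2, -2p² + 2q)
Step 1: at (-2, -3), ∇f = (-62, -14) → (-2, -3) − 0.02·(-62, -14) = (-0.76, -2.72)
Step 2: at (-0.76, -2.72), ∇f = (-13.544704, -6.5952) → (-0.76, -2.72) − 0.02·(-13.544704, -6.5952) = (-0.48910592, -2.588096)
p = -0.48910592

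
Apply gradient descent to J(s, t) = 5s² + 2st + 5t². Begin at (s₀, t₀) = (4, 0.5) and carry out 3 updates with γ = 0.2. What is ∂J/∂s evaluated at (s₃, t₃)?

∇J = (10s + 2t, 2s + 10t)
(s₁, t₁) = (4, 0.5) − 0.2·(41, 13) = (-4.2, -2.1)
(s₂, t₂) = (-4.2, -2.1) − 0.2·(-46.2, -29.4) = (5.04, 3.78)
(s₃, t₃) = (5.04, 3.78) − 0.2·(57.96, 47.88) = (-6.552, -5.796)
∂J/∂s at (-6.552, -5.796) = -77.112

-77.112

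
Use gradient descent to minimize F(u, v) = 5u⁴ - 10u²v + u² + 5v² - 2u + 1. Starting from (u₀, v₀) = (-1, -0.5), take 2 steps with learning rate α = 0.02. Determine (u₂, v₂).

∇F = (20u³ - 20uv + 2u - 2, -10u² + 10v)
Step 1: at (-1, -0.5), ∇F = (-34, -15) → (-1, -0.5) − 0.02·(-34, -15) = (-0.32, -0.2)
Step 2: at (-0.32, -0.2), ∇F = (-4.57536, -3.024) → (-0.32, -0.2) − 0.02·(-4.57536, -3.024) = (-0.2284928, -0.13952)

(-0.2284928, -0.13952)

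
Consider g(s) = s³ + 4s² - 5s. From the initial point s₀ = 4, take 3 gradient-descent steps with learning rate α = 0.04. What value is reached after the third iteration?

g′(s) = 3s² + 8s - 5
Step 1: g′(4) = 75; s₁ = 4 − 0.04·75 = 1
Step 2: g′(1) = 6; s₂ = 1 − 0.04·6 = 0.76
Step 3: g′(0.76) = 2.8128; s₃ = 0.76 − 0.04·2.8128 = 0.647488

0.647488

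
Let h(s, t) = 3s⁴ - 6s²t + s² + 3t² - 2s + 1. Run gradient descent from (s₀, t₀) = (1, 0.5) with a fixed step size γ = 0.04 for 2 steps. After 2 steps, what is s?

∇h = (12s³ - 12st + 2s - 2, -6s² + 6t)
(s₁, t₁) = (1, 0.5) − 0.04·(6, -3) = (0.76, 0.62)
(s₂, t₂) = (0.76, 0.62) − 0.04·(-0.866688, 0.2544) = (0.79466752, 0.609824)
s = 0.79466752

0.79466752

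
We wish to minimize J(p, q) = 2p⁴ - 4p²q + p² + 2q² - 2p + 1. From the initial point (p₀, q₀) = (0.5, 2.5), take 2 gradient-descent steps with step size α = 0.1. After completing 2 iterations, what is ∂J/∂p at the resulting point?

∇J = (8p³ - 8pq + 2p - 2, -4p² + 4q)
Step 1: at (0.5, 2.5), ∇J = (-10, 9) → (0.5, 2.5) − 0.1·(-10, 9) = (1.5, 1.6)
Step 2: at (1.5, 1.6), ∇J = (8.8, -2.6) → (1.5, 1.6) − 0.1·(8.8, -2.6) = (0.62, 1.86)
∂J/∂p at (0.62, 1.86) = -8.078976

-8.078976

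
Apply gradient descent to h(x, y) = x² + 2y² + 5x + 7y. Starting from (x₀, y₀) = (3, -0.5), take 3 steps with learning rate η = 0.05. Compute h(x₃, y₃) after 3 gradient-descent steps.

∇h = (2x + 5, 4y + 7)
Step 1: at (3, -0.5), ∇h = (11, 5) → (3, -0.5) − 0.05·(11, 5) = (2.45, -0.75)
Step 2: at (2.45, -0.75), ∇h = (9.9, 4) → (2.45, -0.75) − 0.05·(9.9, 4) = (1.955, -0.95)
Step 3: at (1.955, -0.95), ∇h = (8.91, 3.2) → (1.955, -0.95) − 0.05·(8.91, 3.2) = (1.5095, -1.11)
h(1.5095, -1.11) = 4.52029025

4.52029025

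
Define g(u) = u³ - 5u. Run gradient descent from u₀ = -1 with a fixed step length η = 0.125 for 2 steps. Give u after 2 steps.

g′(u) = 3u² - 5
Step 1: g′(-1) = -2; u₁ = -1 − 0.125·(-2) = -0.75
Step 2: g′(-0.75) = -3.3125; u₂ = -0.75 − 0.125·(-3.3125) = -0.3359375

-0.3359375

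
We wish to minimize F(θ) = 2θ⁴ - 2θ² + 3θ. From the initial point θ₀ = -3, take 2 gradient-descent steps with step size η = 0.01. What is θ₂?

-0.98197608

F′(θ) = 8θ³ - 4θ + 3
θ₁ = -3 − 0.01·(-201) = -0.99
θ₂ = -0.99 − 0.01·(-0.802392) = -0.98197608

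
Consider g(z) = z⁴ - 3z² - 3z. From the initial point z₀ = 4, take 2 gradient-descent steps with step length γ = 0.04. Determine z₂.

15.70369536

g′(z) = 4z³ - 6z - 3
z₁ = 4 − 0.04·229 = -5.16
z₂ = -5.16 − 0.04·(-521.592384) = 15.70369536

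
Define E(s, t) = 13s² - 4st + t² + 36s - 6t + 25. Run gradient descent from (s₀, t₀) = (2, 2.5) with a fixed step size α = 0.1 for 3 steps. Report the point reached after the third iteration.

(-14.464, 4.216)

∇E = (26s - 4t + 36, -4s + 2t - 6)
(s₁, t₁) = (2, 2.5) − 0.1·(78, -9) = (-5.8, 3.4)
(s₂, t₂) = (-5.8, 3.4) − 0.1·(-128.4, 24) = (7.04, 1)
(s₃, t₃) = (7.04, 1) − 0.1·(215.04, -32.16) = (-14.464, 4.216)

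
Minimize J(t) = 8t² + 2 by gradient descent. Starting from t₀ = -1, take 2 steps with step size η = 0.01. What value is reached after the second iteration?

J′(t) = 16t
t₁ = -1 − 0.01·(-16) = -0.84
t₂ = -0.84 − 0.01·(-13.44) = -0.7056

-0.7056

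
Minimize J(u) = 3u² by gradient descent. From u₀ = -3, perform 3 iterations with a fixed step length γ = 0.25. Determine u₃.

J′(u) = 6u
u₁ = -3 − 0.25·(-18) = 1.5
u₂ = 1.5 − 0.25·9 = -0.75
u₃ = -0.75 − 0.25·(-4.5) = 0.375

0.375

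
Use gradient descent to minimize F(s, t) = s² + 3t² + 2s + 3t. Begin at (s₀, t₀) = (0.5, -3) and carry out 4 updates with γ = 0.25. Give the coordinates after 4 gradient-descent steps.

∇F = (2s + 2, 6t + 3)
Step 1: at (0.5, -3), ∇F = (3, -15) → (0.5, -3) − 0.25·(3, -15) = (-0.25, 0.75)
Step 2: at (-0.25, 0.75), ∇F = (1.5, 7.5) → (-0.25, 0.75) − 0.25·(1.5, 7.5) = (-0.625, -1.125)
Step 3: at (-0.625, -1.125), ∇F = (0.75, -3.75) → (-0.625, -1.125) − 0.25·(0.75, -3.75) = (-0.8125, -0.1875)
Step 4: at (-0.8125, -0.1875), ∇F = (0.375, 1.875) → (-0.8125, -0.1875) − 0.25·(0.375, 1.875) = (-0.90625, -0.65625)

(-0.90625, -0.65625)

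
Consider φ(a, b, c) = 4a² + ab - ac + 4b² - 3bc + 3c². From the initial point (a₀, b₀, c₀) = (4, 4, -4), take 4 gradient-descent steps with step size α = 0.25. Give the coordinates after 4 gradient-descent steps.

(26.21875, 41.75, -31.15625)

∇φ = (8a + b - c, a + 8b - 3c, -a - 3b + 6c)
(a₁, b₁, c₁) = (4, 4, -4) − 0.25·(40, 48, -40) = (-6, -8, 6)
(a₂, b₂, c₂) = (-6, -8, 6) − 0.25·(-62, -88, 66) = (9.5, 14, -10.5)
(a₃, b₃, c₃) = (9.5, 14, -10.5) − 0.25·(100.5, 153, -114.5) = (-15.625, -24.25, 18.125)
(a₄, b₄, c₄) = (-15.625, -24.25, 18.125) − 0.25·(-167.375, -264, 197.125) = (26.21875, 41.75, -31.15625)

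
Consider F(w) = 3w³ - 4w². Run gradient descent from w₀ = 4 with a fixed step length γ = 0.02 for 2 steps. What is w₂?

F′(w) = 9w² - 8w
Step 1: F′(4) = 112; w₁ = 4 − 0.02·112 = 1.76
Step 2: F′(1.76) = 13.7984; w₂ = 1.76 − 0.02·13.7984 = 1.484032

1.484032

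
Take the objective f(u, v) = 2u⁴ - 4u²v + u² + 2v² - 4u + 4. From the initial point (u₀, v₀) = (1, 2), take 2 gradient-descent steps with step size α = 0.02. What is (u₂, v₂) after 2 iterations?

(1.32416, 1.8816)

∇f = (8u³ - 8uv + 2u - 4, -4u² + 4v)
(u₁, v₁) = (1, 2) − 0.02·(-10, 4) = (1.2, 1.92)
(u₂, v₂) = (1.2, 1.92) − 0.02·(-6.208, 1.92) = (1.32416, 1.8816)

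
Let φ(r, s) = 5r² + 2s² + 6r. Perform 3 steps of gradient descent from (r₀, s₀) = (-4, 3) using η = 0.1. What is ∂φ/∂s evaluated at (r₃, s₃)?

∇φ = (10r + 6, 4s)
(r₁, s₁) = (-4, 3) − 0.1·(-34, 12) = (-0.6, 1.8)
(r₂, s₂) = (-0.6, 1.8) − 0.1·(0, 7.2) = (-0.6, 1.08)
(r₃, s₃) = (-0.6, 1.08) − 0.1·(0, 4.32) = (-0.6, 0.648)
∂φ/∂s at (-0.6, 0.648) = 2.592

2.592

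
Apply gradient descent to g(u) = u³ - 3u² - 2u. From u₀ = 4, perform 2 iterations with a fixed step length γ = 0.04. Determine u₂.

2.780672

g′(u) = 3u² - 6u - 2
Step 1: g′(4) = 22; u₁ = 4 − 0.04·22 = 3.12
Step 2: g′(3.12) = 8.4832; u₂ = 3.12 − 0.04·8.4832 = 2.780672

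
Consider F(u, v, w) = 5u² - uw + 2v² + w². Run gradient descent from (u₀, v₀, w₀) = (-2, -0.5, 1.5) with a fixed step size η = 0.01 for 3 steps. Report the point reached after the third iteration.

∇F = (10u - w, 4v, -u + 2w)
Step 1: at (-2, -0.5, 1.5), ∇F = (-21.5, -2, 5) → (-2, -0.5, 1.5) − 0.01·(-21.5, -2, 5) = (-1.785, -0.48, 1.45)
Step 2: at (-1.785, -0.48, 1.45), ∇F = (-19.3, -1.92, 4.685) → (-1.785, -0.48, 1.45) − 0.01·(-19.3, -1.92, 4.685) = (-1.592, -0.4608, 1.40315)
Step 3: at (-1.592, -0.4608, 1.40315), ∇F = (-17.32315, -1.8432, 4.3983) → (-1.592, -0.4608, 1.40315) − 0.01·(-17.32315, -1.8432, 4.3983) = (-1.4187685, -0.442368, 1.359167)

(-1.4187685, -0.442368, 1.359167)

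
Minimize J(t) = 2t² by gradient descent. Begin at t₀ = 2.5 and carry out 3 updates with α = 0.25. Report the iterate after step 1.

0

J′(t) = 4t
t₁ = 2.5 − 0.25·10 = 0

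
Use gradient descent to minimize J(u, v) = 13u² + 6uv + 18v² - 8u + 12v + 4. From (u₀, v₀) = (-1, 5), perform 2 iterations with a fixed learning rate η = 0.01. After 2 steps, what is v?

1.9472

∇J = (26u + 6v - 8, 6u + 36v + 12)
(u₁, v₁) = (-1, 5) − 0.01·(-4, 186) = (-0.96, 3.14)
(u₂, v₂) = (-0.96, 3.14) − 0.01·(-14.12, 119.28) = (-0.8188, 1.9472)
v = 1.9472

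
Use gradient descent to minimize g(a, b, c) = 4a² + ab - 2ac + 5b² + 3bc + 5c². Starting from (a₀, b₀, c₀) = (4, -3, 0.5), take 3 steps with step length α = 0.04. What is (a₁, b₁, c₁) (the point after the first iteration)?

(2.88, -2.02, 0.98)

∇g = (8a + b - 2c, a + 10b + 3c, -2a + 3b + 10c)
Step 1: at (4, -3, 0.5), ∇g = (28, -24.5, -12) → (4, -3, 0.5) − 0.04·(28, -24.5, -12) = (2.88, -2.02, 0.98)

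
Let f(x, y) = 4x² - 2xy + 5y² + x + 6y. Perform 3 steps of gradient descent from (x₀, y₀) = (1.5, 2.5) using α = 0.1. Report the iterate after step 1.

(0.7, -0.3)

∇f = (8x - 2y + 1, -2x + 10y + 6)
(x₁, y₁) = (1.5, 2.5) − 0.1·(8, 28) = (0.7, -0.3)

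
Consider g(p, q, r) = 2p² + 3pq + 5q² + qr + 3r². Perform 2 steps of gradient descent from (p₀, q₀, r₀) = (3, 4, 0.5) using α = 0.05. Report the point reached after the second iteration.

∇g = (4p + 3q, 3p + 10q + r, q + 6r)
Step 1: at (3, 4, 0.5), ∇g = (24, 49.5, 7) → (3, 4, 0.5) − 0.05·(24, 49.5, 7) = (1.8, 1.525, 0.15)
Step 2: at (1.8, 1.525, 0.15), ∇g = (11.775, 20.8, 2.425) → (1.8, 1.525, 0.15) − 0.05·(11.775, 20.8, 2.425) = (1.21125, 0.485, 0.02875)

(1.21125, 0.485, 0.02875)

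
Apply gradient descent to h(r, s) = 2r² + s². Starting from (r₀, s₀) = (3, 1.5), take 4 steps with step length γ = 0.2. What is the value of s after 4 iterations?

∇h = (4r, 2s)
(r₁, s₁) = (3, 1.5) − 0.2·(12, 3) = (0.6, 0.9)
(r₂, s₂) = (0.6, 0.9) − 0.2·(2.4, 1.8) = (0.12, 0.54)
(r₃, s₃) = (0.12, 0.54) − 0.2·(0.48, 1.08) = (0.024, 0.324)
(r₄, s₄) = (0.024, 0.324) − 0.2·(0.096, 0.648) = (0.0048, 0.1944)
s = 0.1944

0.1944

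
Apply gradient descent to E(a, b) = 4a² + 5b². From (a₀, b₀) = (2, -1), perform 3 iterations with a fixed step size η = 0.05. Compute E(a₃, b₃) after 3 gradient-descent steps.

∇E = (8a, 10b)
Step 1: at (2, -1), ∇E = (16, -10) → (2, -1) − 0.05·(16, -10) = (1.2, -0.5)
Step 2: at (1.2, -0.5), ∇E = (9.6, -5) → (1.2, -0.5) − 0.05·(9.6, -5) = (0.72, -0.25)
Step 3: at (0.72, -0.25), ∇E = (5.76, -2.5) → (0.72, -0.25) − 0.05·(5.76, -2.5) = (0.432, -0.125)
E(0.432, -0.125) = 0.824621

0.824621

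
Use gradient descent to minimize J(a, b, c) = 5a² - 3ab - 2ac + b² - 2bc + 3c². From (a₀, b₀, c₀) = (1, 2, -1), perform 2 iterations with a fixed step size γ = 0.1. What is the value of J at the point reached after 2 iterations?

-0.0051

∇J = (10a - 3b - 2c, -3a + 2b - 2c, -2a - 2b + 6c)
(a₁, b₁, c₁) = (1, 2, -1) − 0.1·(6, 3, -12) = (0.4, 1.7, 0.2)
(a₂, b₂, c₂) = (0.4, 1.7, 0.2) − 0.1·(-1.5, 1.8, -3) = (0.55, 1.52, 0.5)
J(0.55, 1.52, 0.5) = -0.0051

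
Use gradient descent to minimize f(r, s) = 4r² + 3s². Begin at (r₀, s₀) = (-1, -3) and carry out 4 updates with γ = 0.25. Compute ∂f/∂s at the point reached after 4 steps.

∇f = (8r, 6s)
(r₁, s₁) = (-1, -3) − 0.25·(-8, -18) = (1, 1.5)
(r₂, s₂) = (1, 1.5) − 0.25·(8, 9) = (-1, -0.75)
(r₃, s₃) = (-1, -0.75) − 0.25·(-8, -4.5) = (1, 0.375)
(r₄, s₄) = (1, 0.375) − 0.25·(8, 2.25) = (-1, -0.1875)
∂f/∂s at (-1, -0.1875) = -1.125

-1.125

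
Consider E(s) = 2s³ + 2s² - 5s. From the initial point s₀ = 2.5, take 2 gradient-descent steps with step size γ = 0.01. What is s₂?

E′(s) = 6s² + 4s - 5
Step 1: E′(2.5) = 42.5; s₁ = 2.5 − 0.01·42.5 = 2.075
Step 2: E′(2.075) = 29.13375; s₂ = 2.075 − 0.01·29.13375 = 1.7836625

1.7836625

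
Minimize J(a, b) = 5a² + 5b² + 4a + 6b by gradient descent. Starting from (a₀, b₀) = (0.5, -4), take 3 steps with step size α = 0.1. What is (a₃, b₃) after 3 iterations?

(-0.4, -0.6)

∇J = (10a + 4, 10b + 6)
(a₁, b₁) = (0.5, -4) − 0.1·(9, -34) = (-0.4, -0.6)
(a₂, b₂) = (-0.4, -0.6) − 0.1·(0, 0) = (-0.4, -0.6)
(a₃, b₃) = (-0.4, -0.6) − 0.1·(0, 0) = (-0.4, -0.6)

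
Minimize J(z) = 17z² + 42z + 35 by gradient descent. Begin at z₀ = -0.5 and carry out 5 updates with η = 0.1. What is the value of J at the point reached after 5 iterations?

58284.225152

J′(z) = 34z + 42
z₁ = -0.5 − 0.1·25 = -3
z₂ = -3 − 0.1·(-60) = 3
z₃ = 3 − 0.1·144 = -11.4
z₄ = -11.4 − 0.1·(-345.6) = 23.16
z₅ = 23.16 − 0.1·829.44 = -59.784
J(-59.784) = 58284.225152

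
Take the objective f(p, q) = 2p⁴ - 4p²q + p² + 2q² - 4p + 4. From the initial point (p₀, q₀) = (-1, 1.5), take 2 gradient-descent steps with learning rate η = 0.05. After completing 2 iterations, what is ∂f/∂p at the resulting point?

∇f = (8p³ - 8pq + 2p - 4, -4p² + 4q)
Step 1: at (-1, 1.5), ∇f = (-2, 2) → (-1, 1.5) − 0.05·(-2, 2) = (-0.9, 1.4)
Step 2: at (-0.9, 1.4), ∇f = (-1.552, 2.36) → (-0.9, 1.4) − 0.05·(-1.552, 2.36) = (-0.8224, 1.282)
∂f/∂p at (-0.8224, 1.282) = -1.660053307392

-1.660053307392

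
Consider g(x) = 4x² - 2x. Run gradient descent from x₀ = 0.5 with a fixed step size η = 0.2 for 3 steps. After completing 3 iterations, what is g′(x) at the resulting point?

g′(x) = 8x - 2
Step 1: g′(0.5) = 2; x₁ = 0.5 − 0.2·2 = 0.1
Step 2: g′(0.1) = -1.2; x₂ = 0.1 − 0.2·(-1.2) = 0.34
Step 3: g′(0.34) = 0.72; x₃ = 0.34 − 0.2·0.72 = 0.196
g′(x) at (0.196) = -0.432

-0.432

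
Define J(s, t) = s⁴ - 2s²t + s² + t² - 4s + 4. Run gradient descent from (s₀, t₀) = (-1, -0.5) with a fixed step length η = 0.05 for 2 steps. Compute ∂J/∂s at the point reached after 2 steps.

-4.387737879552

∇J = (4s³ - 4st + 2s - 4, -2s² + 2t)
Step 1: at (-1, -0.5), ∇J = (-12, -3) → (-1, -0.5) − 0.05·(-12, -3) = (-0.4, -0.35)
Step 2: at (-0.4, -0.35), ∇J = (-5.616, -1.02) → (-0.4, -0.35) − 0.05·(-5.616, -1.02) = (-0.1192, -0.299)
∂J/∂s at (-0.1192, -0.299) = -4.387737879552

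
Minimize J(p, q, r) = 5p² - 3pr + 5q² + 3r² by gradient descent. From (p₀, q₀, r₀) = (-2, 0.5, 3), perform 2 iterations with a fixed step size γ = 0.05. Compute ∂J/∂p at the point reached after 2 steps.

∇J = (10p - 3r, 10q, -3p + 6r)
Step 1: at (-2, 0.5, 3), ∇J = (-29, 5, 24) → (-2, 0.5, 3) − 0.05·(-29, 5, 24) = (-0.55, 0.25, 1.8)
Step 2: at (-0.55, 0.25, 1.8), ∇J = (-10.9, 2.5, 12.45) → (-0.55, 0.25, 1.8) − 0.05·(-10.9, 2.5, 12.45) = (-0.005, 0.125, 1.1775)
∂J/∂p at (-0.005, 0.125, 1.1775) = -3.5825

-3.5825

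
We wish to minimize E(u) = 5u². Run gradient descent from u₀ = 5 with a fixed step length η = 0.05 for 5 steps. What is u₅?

E′(u) = 10u
Step 1: E′(5) = 50; u₁ = 5 − 0.05·50 = 2.5
Step 2: E′(2.5) = 25; u₂ = 2.5 − 0.05·25 = 1.25
Step 3: E′(1.25) = 12.5; u₃ = 1.25 − 0.05·12.5 = 0.625
Step 4: E′(0.625) = 6.25; u₄ = 0.625 − 0.05·6.25 = 0.3125
Step 5: E′(0.3125) = 3.125; u₅ = 0.3125 − 0.05·3.125 = 0.15625

0.15625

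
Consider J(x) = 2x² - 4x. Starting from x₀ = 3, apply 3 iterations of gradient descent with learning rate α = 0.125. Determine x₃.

1.25

J′(x) = 4x - 4
x₁ = 3 − 0.125·8 = 2
x₂ = 2 − 0.125·4 = 1.5
x₃ = 1.5 − 0.125·2 = 1.25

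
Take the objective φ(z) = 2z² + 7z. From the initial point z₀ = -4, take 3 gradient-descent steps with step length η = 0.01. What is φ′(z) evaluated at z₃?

-7.962624

φ′(z) = 4z + 7
Step 1: φ′(-4) = -9; z₁ = -4 − 0.01·(-9) = -3.91
Step 2: φ′(-3.91) = -8.64; z₂ = -3.91 − 0.01·(-8.64) = -3.8236
Step 3: φ′(-3.8236) = -8.2944; z₃ = -3.8236 − 0.01·(-8.2944) = -3.740656
φ′(z) at (-3.740656) = -7.962624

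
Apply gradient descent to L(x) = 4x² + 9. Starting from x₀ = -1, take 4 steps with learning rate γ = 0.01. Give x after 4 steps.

L′(x) = 8x
Step 1: L′(-1) = -8; x₁ = -1 − 0.01·(-8) = -0.92
Step 2: L′(-0.92) = -7.36; x₂ = -0.92 − 0.01·(-7.36) = -0.8464
Step 3: L′(-0.8464) = -6.7712; x₃ = -0.8464 − 0.01·(-6.7712) = -0.778688
Step 4: L′(-0.778688) = -6.229504; x₄ = -0.778688 − 0.01·(-6.229504) = -0.71639296

-0.71639296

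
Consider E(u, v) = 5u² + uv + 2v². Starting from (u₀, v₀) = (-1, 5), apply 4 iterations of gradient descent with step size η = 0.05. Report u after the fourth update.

-0.35885625

∇E = (10u + v, u + 4v)
Step 1: at (-1, 5), ∇E = (-5, 19) → (-1, 5) − 0.05·(-5, 19) = (-0.75, 4.05)
Step 2: at (-0.75, 4.05), ∇E = (-3.45, 15.45) → (-0.75, 4.05) − 0.05·(-3.45, 15.45) = (-0.5775, 3.2775)
Step 3: at (-0.5775, 3.2775), ∇E = (-2.4975, 12.5325) → (-0.5775, 3.2775) − 0.05·(-2.4975, 12.5325) = (-0.452625, 2.650875)
Step 4: at (-0.452625, 2.650875), ∇E = (-1.875375, 10.150875) → (-0.452625, 2.650875) − 0.05·(-1.875375, 10.150875) = (-0.35885625, 2.14333125)
u = -0.35885625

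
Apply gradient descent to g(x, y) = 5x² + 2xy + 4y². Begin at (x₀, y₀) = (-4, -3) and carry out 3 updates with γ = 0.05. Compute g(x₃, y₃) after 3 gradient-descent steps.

1.04362

∇g = (10x + 2y, 2x + 8y)
Step 1: at (-4, -3), ∇g = (-46, -32) → (-4, -3) − 0.05·(-46, -32) = (-1.7, -1.4)
Step 2: at (-1.7, -1.4), ∇g = (-19.8, -14.6) → (-1.7, -1.4) − 0.05·(-19.8, -14.6) = (-0.71, -0.67)
Step 3: at (-0.71, -0.67), ∇g = (-8.44, -6.78) → (-0.71, -0.67) − 0.05·(-8.44, -6.78) = (-0.288, -0.331)
g(-0.288, -0.331) = 1.04362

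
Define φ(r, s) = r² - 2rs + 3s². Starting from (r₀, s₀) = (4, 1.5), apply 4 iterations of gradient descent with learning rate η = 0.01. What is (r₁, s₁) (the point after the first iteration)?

∇φ = (2r - 2s, -2r + 6s)
(r₁, s₁) = (4, 1.5) − 0.01·(5, 1) = (3.95, 1.49)

(3.95, 1.49)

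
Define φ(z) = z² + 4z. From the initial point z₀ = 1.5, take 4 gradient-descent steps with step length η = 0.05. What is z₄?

φ′(z) = 2z + 4
Step 1: φ′(1.5) = 7; z₁ = 1.5 − 0.05·7 = 1.15
Step 2: φ′(1.15) = 6.3; z₂ = 1.15 − 0.05·6.3 = 0.835
Step 3: φ′(0.835) = 5.67; z₃ = 0.835 − 0.05·5.67 = 0.5515
Step 4: φ′(0.5515) = 5.103; z₄ = 0.5515 − 0.05·5.103 = 0.29635

0.29635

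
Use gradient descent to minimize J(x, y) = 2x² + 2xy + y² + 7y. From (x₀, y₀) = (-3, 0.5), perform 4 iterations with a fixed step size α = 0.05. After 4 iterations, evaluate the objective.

∇J = (4x + 2y, 2x + 2y + 7)
Step 1: at (-3, 0.5), ∇J = (-11, 2) → (-3, 0.5) − 0.05·(-11, 2) = (-2.45, 0.4)
Step 2: at (-2.45, 0.4), ∇J = (-9, 2.9) → (-2.45, 0.4) − 0.05·(-9, 2.9) = (-2, 0.255)
Step 3: at (-2, 0.255), ∇J = (-7.49, 3.51) → (-2, 0.255) − 0.05·(-7.49, 3.51) = (-1.6255, 0.0795)
Step 4: at (-1.6255, 0.0795), ∇J = (-6.343, 3.908) → (-1.6255, 0.0795) − 0.05·(-6.343, 3.908) = (-1.30835, -0.1159)
J(-1.30835, -0.1159) = 2.928967785

2.928967785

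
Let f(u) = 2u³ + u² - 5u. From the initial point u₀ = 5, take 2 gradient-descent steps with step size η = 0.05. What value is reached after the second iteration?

f′(u) = 6u² + 2u - 5
Step 1: f′(5) = 155; u₁ = 5 − 0.05·155 = -2.75
Step 2: f′(-2.75) = 34.875; u₂ = -2.75 − 0.05·34.875 = -4.49375

-4.49375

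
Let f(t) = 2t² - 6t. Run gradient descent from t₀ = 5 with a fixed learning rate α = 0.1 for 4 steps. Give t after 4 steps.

1.9536

f′(t) = 4t - 6
Step 1: f′(5) = 14; t₁ = 5 − 0.1·14 = 3.6
Step 2: f′(3.6) = 8.4; t₂ = 3.6 − 0.1·8.4 = 2.76
Step 3: f′(2.76) = 5.04; t₃ = 2.76 − 0.1·5.04 = 2.256
Step 4: f′(2.256) = 3.024; t₄ = 2.256 − 0.1·3.024 = 1.9536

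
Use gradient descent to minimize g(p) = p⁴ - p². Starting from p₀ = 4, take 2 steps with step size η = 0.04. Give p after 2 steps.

26.80235008

g′(p) = 4p³ - 2p
Step 1: g′(4) = 248; p₁ = 4 − 0.04·248 = -5.92
Step 2: g′(-5.92) = -818.058752; p₂ = -5.92 − 0.04·(-818.058752) = 26.80235008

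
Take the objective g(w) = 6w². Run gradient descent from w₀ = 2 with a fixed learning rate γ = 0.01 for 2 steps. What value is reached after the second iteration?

g′(w) = 12w
Step 1: g′(2) = 24; w₁ = 2 − 0.01·24 = 1.76
Step 2: g′(1.76) = 21.12; w₂ = 1.76 − 0.01·21.12 = 1.5488

1.5488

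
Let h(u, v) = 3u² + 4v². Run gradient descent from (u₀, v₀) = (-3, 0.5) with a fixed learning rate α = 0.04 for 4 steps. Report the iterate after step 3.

∇h = (6u, 8v)
Step 1: at (-3, 0.5), ∇h = (-18, 4) → (-3, 0.5) − 0.04·(-18, 4) = (-2.28, 0.34)
Step 2: at (-2.28, 0.34), ∇h = (-13.68, 2.72) → (-2.28, 0.34) − 0.04·(-13.68, 2.72) = (-1.7328, 0.2312)
Step 3: at (-1.7328, 0.2312), ∇h = (-10.3968, 1.8496) → (-1.7328, 0.2312) − 0.04·(-10.3968, 1.8496) = (-1.316928, 0.157216)

(-1.316928, 0.157216)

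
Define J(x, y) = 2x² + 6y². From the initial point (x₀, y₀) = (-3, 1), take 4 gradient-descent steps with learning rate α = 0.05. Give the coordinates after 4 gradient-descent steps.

∇J = (4x, 12y)
(x₁, y₁) = (-3, 1) − 0.05·(-12, 12) = (-2.4, 0.4)
(x₂, y₂) = (-2.4, 0.4) − 0.05·(-9.6, 4.8) = (-1.92, 0.16)
(x₃, y₃) = (-1.92, 0.16) − 0.05·(-7.68, 1.92) = (-1.536, 0.064)
(x₄, y₄) = (-1.536, 0.064) − 0.05·(-6.144, 0.768) = (-1.2288, 0.0256)

(-1.2288, 0.0256)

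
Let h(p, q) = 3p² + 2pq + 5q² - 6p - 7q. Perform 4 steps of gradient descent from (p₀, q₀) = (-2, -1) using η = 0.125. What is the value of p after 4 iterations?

∇h = (6p + 2q - 6, 2p + 10q - 7)
Step 1: at (-2, -1), ∇h = (-20, -21) → (-2, -1) − 0.125·(-20, -21) = (0.5, 1.625)
Step 2: at (0.5, 1.625), ∇h = (0.25, 10.25) → (0.5, 1.625) − 0.125·(0.25, 10.25) = (0.46875, 0.34375)
Step 3: at (0.46875, 0.34375), ∇h = (-2.5, -2.625) → (0.46875, 0.34375) − 0.125·(-2.5, -2.625) = (0.78125, 0.671875)
Step 4: at (0.78125, 0.671875), ∇h = (0.03125, 1.28125) → (0.78125, 0.671875) − 0.125·(0.03125, 1.28125) = (0.77734375, 0.51171875)
p = 0.77734375

0.77734375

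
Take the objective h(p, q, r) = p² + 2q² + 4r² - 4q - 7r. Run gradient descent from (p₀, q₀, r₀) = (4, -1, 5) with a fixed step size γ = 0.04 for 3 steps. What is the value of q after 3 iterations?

-0.185408

∇h = (2p, 4q - 4, 8r - 7)
Step 1: at (4, -1, 5), ∇h = (8, -8, 33) → (4, -1, 5) − 0.04·(8, -8, 33) = (3.68, -0.68, 3.68)
Step 2: at (3.68, -0.68, 3.68), ∇h = (7.36, -6.72, 22.44) → (3.68, -0.68, 3.68) − 0.04·(7.36, -6.72, 22.44) = (3.3856, -0.4112, 2.7824)
Step 3: at (3.3856, -0.4112, 2.7824), ∇h = (6.7712, -5.6448, 15.2592) → (3.3856, -0.4112, 2.7824) − 0.04·(6.7712, -5.6448, 15.2592) = (3.114752, -0.185408, 2.172032)
q = -0.185408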